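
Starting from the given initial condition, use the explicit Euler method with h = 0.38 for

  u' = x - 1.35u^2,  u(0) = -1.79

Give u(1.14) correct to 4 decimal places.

Euler: u_{n+1} = u_n + h·f(x_n, u_n).
x=0.000000, u=-1.790000: f=-4.325535 → u ← -1.790000 + 0.38·(-4.325535) = -3.433703
x=0.380000, u=-3.433703: f=-15.536930 → u ← -3.433703 + 0.38·(-15.536930) = -9.337737
x=0.760000, u=-9.337737: f=-116.950989 → u ← -9.337737 + 0.38·(-116.950989) = -53.779112
u(1.14) ≈ -53.7791

-53.7791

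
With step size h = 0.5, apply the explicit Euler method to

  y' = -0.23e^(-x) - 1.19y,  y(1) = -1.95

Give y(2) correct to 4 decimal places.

-0.3626

Euler: y_{n+1} = y_n + h·f(x_n, y_n).
x=1.000000, y=-1.950000: f=2.235888 → y ← -1.950000 + 0.5·2.235888 = -0.832056
x=1.500000, y=-0.832056: f=0.938827 → y ← -0.832056 + 0.5·0.938827 = -0.362643
y(2) ≈ -0.3626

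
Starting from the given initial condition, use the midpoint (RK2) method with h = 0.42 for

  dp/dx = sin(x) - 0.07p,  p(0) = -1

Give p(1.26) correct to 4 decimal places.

-0.2355

Midpoint: k1 = f(x_n, p_n); k2 = f(x_n + h/2, p_n + (h/2)·k1); p_{n+1} = p_n + h·k2.
x=0.000000, p=-1.000000:
  k1 = f(0.000000, -1.000000) = 0.070000
  k2 = f(0.210000, -0.985300) = 0.277431
  p ← -1.000000 + 0.42·0.277431 = -0.883479
x=0.420000, p=-0.883479:
  k1 = f(0.420000, -0.883479) = 0.469604
  k2 = f(0.630000, -0.784862) = 0.644085
  p ← -0.883479 + 0.42·0.644085 = -0.612963
x=0.840000, p=-0.612963:
  k1 = f(0.840000, -0.612963) = 0.787551
  k2 = f(1.050000, -0.447578) = 0.898754
  p ← -0.612963 + 0.42·0.898754 = -0.235487
p(1.26) ≈ -0.2355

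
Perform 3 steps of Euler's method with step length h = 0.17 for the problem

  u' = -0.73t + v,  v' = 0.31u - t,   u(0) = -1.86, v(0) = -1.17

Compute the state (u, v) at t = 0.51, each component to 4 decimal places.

-2.5767, -1.5842

Euler on (u,v): u_{n+1} = u_n + h·u', v_{n+1} = v_n + h·v'.
0.000000: (-1.860000, -1.170000); f=(-1.170000, -0.576600) → (-2.058900, -1.268022)
0.170000: (-2.058900, -1.268022); f=(-1.392122, -0.808259) → (-2.295561, -1.405426)
0.340000: (-2.295561, -1.405426); f=(-1.653626, -1.051624) → (-2.576677, -1.584202)
(u(0.51), v(0.51)) ≈ (-2.5767, -1.5842)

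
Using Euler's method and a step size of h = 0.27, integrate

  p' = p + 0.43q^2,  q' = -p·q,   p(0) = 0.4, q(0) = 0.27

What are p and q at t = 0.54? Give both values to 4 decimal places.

0.6626, 0.2073

Euler on (p,q): p_{n+1} = p_n + h·p', q_{n+1} = q_n + h·q'.
0.000000: (0.400000, 0.270000); f=(0.431347, -0.108000) → (0.516464, 0.240840)
0.270000: (0.516464, 0.240840); f=(0.541405, -0.124385) → (0.662643, 0.207256)
(p(0.54), q(0.54)) ≈ (0.6626, 0.2073)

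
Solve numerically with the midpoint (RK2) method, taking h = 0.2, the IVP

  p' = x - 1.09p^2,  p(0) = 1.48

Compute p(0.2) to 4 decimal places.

1.1641

Midpoint: k1 = f(x_n, p_n); k2 = f(x_n + h/2, p_n + (h/2)·k1); p_{n+1} = p_n + h·k2.
x=0.000000, p=1.480000:
  k1 = f(0.000000, 1.480000) = -2.387536
  k2 = f(0.100000, 1.241246) = -1.579355
  p ← 1.480000 + 0.2·(-1.579355) = 1.164129
p(0.2) ≈ 1.1641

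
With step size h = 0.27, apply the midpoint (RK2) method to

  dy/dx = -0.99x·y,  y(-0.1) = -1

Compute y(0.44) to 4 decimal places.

-0.9116

Midpoint: k1 = f(x_n, y_n); k2 = f(x_n + h/2, y_n + (h/2)·k1); y_{n+1} = y_n + h·k2.
x=-0.100000, y=-1.000000:
  k1 = f(-0.100000, -1.000000) = -0.099000
  k2 = f(0.035000, -1.013365) = 0.035113
  y ← -1.000000 + 0.27·0.035113 = -0.990519
x=0.170000, y=-0.990519:
  k1 = f(0.170000, -0.990519) = 0.166704
  k2 = f(0.305000, -0.968014) = 0.292292
  y ← -0.990519 + 0.27·0.292292 = -0.911601
y(0.44) ≈ -0.9116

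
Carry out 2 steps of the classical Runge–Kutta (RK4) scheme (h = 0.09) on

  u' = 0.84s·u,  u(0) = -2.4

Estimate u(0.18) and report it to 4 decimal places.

-2.4329

RK4: k1 = f(s_n, u_n); k2 = f(s_n + h/2, u_n + (h/2)·k1); k3 = f(s_n + h/2, u_n + (h/2)·k2); k4 = f(s_n + h, u_n + h·k3); u_{n+1} = u_n + (h/6)·(k1 + 2k2 + 2k3 + k4).
s=0.000000, u=-2.400000:
  k1 = f(0.000000, -2.400000) = 0.000000
  k2 = f(0.045000, -2.400000) = -0.090720
  k3 = f(0.045000, -2.404082) = -0.090874
  k4 = f(0.090000, -2.408179) = -0.182058
  u ← -2.400000 + (0.09/6)·(k1 + 2k2 + 2k3 + k4) = -2.408179
s=0.090000, u=-2.408179:
  k1 = f(0.090000, -2.408179) = -0.182058
  k2 = f(0.135000, -2.416371) = -0.274017
  k3 = f(0.135000, -2.420509) = -0.274486
  k4 = f(0.180000, -2.432882) = -0.367852
  u ← -2.408179 + (0.09/6)·(k1 + 2k2 + 2k3 + k4) = -2.432882
u(0.18) ≈ -2.4329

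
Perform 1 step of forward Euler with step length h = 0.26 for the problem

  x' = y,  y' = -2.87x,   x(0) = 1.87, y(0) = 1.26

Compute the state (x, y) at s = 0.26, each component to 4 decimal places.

Euler on (x,y): x_{n+1} = x_n + h·x', y_{n+1} = y_n + h·y'.
0.000000: (1.870000, 1.260000); f=(1.260000, -5.366900) → (2.197600, -0.135394)
(x(0.26), y(0.26)) ≈ (2.1976, -0.1354)

2.1976, -0.1354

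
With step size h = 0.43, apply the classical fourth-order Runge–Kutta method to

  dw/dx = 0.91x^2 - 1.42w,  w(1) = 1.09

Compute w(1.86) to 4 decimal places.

RK4: k1 = f(x_n, w_n); k2 = f(x_n + h/2, w_n + (h/2)·k1); k3 = f(x_n + h/2, w_n + (h/2)·k2); k4 = f(x_n + h, w_n + h·k3); w_{n+1} = w_n + (h/6)·(k1 + 2k2 + 2k3 + k4).
x=1.000000, w=1.090000:
  k1 = f(1.000000, 1.090000) = -0.637800
  k2 = f(1.215000, 0.952873) = -0.009715
  k3 = f(1.215000, 1.087911) = -0.201469
  k4 = f(1.430000, 1.003368) = 0.436076
  w ← 1.090000 + (0.43/6)·(k1 + 2k2 + 2k3 + k4) = 1.045273
x=1.430000, w=1.045273:
  k1 = f(1.430000, 1.045273) = 0.376571
  k2 = f(1.645000, 1.126236) = 0.863227
  k3 = f(1.645000, 1.230867) = 0.714651
  k4 = f(1.860000, 1.352573) = 1.227582
  w ← 1.045273 + (0.43/6)·(k1 + 2k2 + 2k3 + k4) = 1.386400
w(1.86) ≈ 1.3864

1.3864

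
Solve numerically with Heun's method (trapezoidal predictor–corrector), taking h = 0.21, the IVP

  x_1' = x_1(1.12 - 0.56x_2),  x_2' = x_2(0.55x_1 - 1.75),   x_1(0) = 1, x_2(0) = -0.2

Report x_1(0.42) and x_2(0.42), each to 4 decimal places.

1.6537, -0.1297

Heun on (x_1,x_2): k1 = f(s_n, state_n); k2 = f(s_n + h, state_n + h·k1); state_{n+1} = state_n + (h/2)·(k1 + k2).
0.000000: (1.000000, -0.200000)
  k1 = (1.232000, 0.240000)
  predictor → (1.258720, -0.149600)
  k2 = (1.515217, 0.158233)
  → (1.288458, -0.158186)
0.210000: (1.288458, -0.158186)
  k1 = (1.557209, 0.164726)
  predictor → (1.615472, -0.123593)
  k2 = (1.921139, 0.106474)
  → (1.653684, -0.129710)
(x_1(0.42), x_2(0.42)) ≈ (1.6537, -0.1297)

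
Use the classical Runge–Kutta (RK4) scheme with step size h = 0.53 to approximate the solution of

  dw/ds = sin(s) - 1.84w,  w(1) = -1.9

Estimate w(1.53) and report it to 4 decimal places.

RK4: k1 = f(s_n, w_n); k2 = f(s_n + h/2, w_n + (h/2)·k1); k3 = f(s_n + h/2, w_n + (h/2)·k2); k4 = f(s_n + h, w_n + h·k3); w_{n+1} = w_n + (h/6)·(k1 + 2k2 + 2k3 + k4).
s=1.000000, w=-1.900000:
  k1 = f(1.000000, -1.900000) = 4.337471
  k2 = f(1.265000, -0.750570) = 2.334657
  k3 = f(1.265000, -1.281316) = 3.311229
  k4 = f(1.530000, -0.145049) = 1.266057
  w ← -1.900000 + (0.53/6)·(k1 + 2k2 + 2k3 + k4) = -0.407582
w(1.53) ≈ -0.4076

-0.4076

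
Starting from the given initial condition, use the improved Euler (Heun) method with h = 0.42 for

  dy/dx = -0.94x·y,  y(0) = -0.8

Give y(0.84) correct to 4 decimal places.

Heun: k1 = f(x_n, y_n); k2 = f(x_n + h, y_n + h·k1); y_{n+1} = y_n + (h/2)·(k1 + k2).
x=0.000000, y=-0.800000:
  k1 = f(0.000000, -0.800000) = 0.000000
  k2 = f(0.420000, -0.800000) = 0.315840
  y ← -0.800000 + (0.42/2)·(0.000000 + 0.315840) = -0.733674
x=0.420000, y=-0.733674:
  k1 = f(0.420000, -0.733674) = 0.289654
  k2 = f(0.840000, -0.612019) = 0.483250
  y ← -0.733674 + (0.42/2)·(0.289654 + 0.483250) = -0.571364
y(0.84) ≈ -0.5714

-0.5714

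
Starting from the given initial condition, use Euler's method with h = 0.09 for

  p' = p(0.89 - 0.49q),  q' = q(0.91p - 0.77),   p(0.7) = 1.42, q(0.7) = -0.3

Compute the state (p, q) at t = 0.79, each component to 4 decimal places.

1.5525, -0.3141

Euler on (p,q): p_{n+1} = p_n + h·p', q_{n+1} = q_n + h·q'.
0.700000: (1.420000, -0.300000); f=(1.472540, -0.156660) → (1.552529, -0.314099)
(p(0.79), q(0.79)) ≈ (1.5525, -0.3141)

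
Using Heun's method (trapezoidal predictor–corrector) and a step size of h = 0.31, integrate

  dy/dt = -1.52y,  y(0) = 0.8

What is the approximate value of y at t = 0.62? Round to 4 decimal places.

0.3275

Heun: k1 = f(t_n, y_n); k2 = f(t_n + h, y_n + h·k1); y_{n+1} = y_n + (h/2)·(k1 + k2).
t=0.000000, y=0.800000:
  k1 = f(0.000000, 0.800000) = -1.216000
  k2 = f(0.310000, 0.423040) = -0.643021
  y ← 0.800000 + (0.31/2)·(-1.216000 + (-0.643021)) = 0.511852
t=0.310000, y=0.511852:
  k1 = f(0.310000, 0.511852) = -0.778015
  k2 = f(0.620000, 0.270667) = -0.411414
  y ← 0.511852 + (0.31/2)·(-0.778015 + (-0.411414)) = 0.327490
y(0.62) ≈ 0.3275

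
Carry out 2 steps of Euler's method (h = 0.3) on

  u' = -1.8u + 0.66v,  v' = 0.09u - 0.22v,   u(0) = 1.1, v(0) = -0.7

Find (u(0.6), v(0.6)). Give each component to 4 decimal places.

Euler on (u,v): u_{n+1} = u_n + h·u', v_{n+1} = v_n + h·v'.
0.000000: (1.100000, -0.700000); f=(-2.442000, 0.253000) → (0.367400, -0.624100)
0.300000: (0.367400, -0.624100); f=(-1.073226, 0.170368) → (0.045432, -0.572990)
(u(0.6), v(0.6)) ≈ (0.0454, -0.5730)

0.0454, -0.5730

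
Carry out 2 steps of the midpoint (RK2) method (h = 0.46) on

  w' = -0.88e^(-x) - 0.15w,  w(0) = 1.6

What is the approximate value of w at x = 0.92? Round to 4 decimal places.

Midpoint: k1 = f(x_n, w_n); k2 = f(x_n + h/2, w_n + (h/2)·k1); w_{n+1} = w_n + h·k2.
x=0.000000, w=1.600000:
  k1 = f(0.000000, 1.600000) = -1.120000
  k2 = f(0.230000, 1.342400) = -0.900550
  w ← 1.600000 + 0.46·(-0.900550) = 1.185747
x=0.460000, w=1.185747:
  k1 = f(0.460000, 1.185747) = -0.733392
  k2 = f(0.690000, 1.017067) = -0.593947
  w ← 1.185747 + 0.46·(-0.593947) = 0.912532
w(0.92) ≈ 0.9125

0.9125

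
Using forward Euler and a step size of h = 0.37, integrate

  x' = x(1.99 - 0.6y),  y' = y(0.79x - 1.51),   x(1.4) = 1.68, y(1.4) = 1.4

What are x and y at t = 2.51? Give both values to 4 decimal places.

Euler on (x,y): x_{n+1} = x_n + h·x', y_{n+1} = y_n + h·y'.
1.400000: (1.680000, 1.400000); f=(1.932000, -0.255920) → (2.394840, 1.305310)
1.770000: (2.394840, 1.305310); f=(2.890127, 0.498529) → (3.464187, 1.489765)
2.140000: (3.464187, 1.489765); f=(3.797237, 1.827506) → (4.869165, 2.165943)
(x(2.51), y(2.51)) ≈ (4.8692, 2.1659)

4.8692, 2.1659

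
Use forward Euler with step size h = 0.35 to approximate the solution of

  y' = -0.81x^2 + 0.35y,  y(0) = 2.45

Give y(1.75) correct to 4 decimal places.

Euler: y_{n+1} = y_n + h·f(x_n, y_n).
x=0.000000, y=2.450000: f=0.857500 → y ← 2.450000 + 0.35·0.857500 = 2.750125
x=0.350000, y=2.750125: f=0.863319 → y ← 2.750125 + 0.35·0.863319 = 3.052287
x=0.700000, y=3.052287: f=0.671400 → y ← 3.052287 + 0.35·0.671400 = 3.287277
x=1.050000, y=3.287277: f=0.257522 → y ← 3.287277 + 0.35·0.257522 = 3.377409
x=1.400000, y=3.377409: f=-0.405507 → y ← 3.377409 + 0.35·(-0.405507) = 3.235482
y(1.75) ≈ 3.2355

3.2355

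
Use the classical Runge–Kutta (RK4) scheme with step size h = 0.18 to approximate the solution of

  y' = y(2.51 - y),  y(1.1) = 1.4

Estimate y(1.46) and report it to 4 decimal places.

1.8998

RK4: k1 = f(t_n, y_n); k2 = f(t_n + h/2, y_n + (h/2)·k1); k3 = f(t_n + h/2, y_n + (h/2)·k2); k4 = f(t_n + h, y_n + h·k3); y_{n+1} = y_n + (h/6)·(k1 + 2k2 + 2k3 + k4).
t=1.100000, y=1.400000:
  k1 = f(1.100000, 1.400000) = 1.554000
  k2 = f(1.190000, 1.539860) = 1.493880
  k3 = f(1.190000, 1.534449) = 1.496933
  k4 = f(1.280000, 1.669448) = 1.403258
  y ← 1.400000 + (0.18/6)·(k1 + 2k2 + 2k3 + k4) = 1.668167
t=1.280000, y=1.668167:
  k1 = f(1.280000, 1.668167) = 1.404318
  k2 = f(1.370000, 1.794555) = 1.283905
  k3 = f(1.370000, 1.783718) = 1.295482
  k4 = f(1.460000, 1.901353) = 1.157252
  y ← 1.668167 + (0.18/6)·(k1 + 2k2 + 2k3 + k4) = 1.899777
y(1.46) ≈ 1.8998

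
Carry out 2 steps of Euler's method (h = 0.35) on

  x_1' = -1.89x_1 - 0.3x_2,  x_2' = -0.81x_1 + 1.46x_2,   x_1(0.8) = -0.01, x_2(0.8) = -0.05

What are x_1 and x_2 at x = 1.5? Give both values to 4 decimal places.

0.0083, -0.1104

Euler on (x_1,x_2): x_1_{n+1} = x_1_n + h·x_1', x_2_{n+1} = x_2_n + h·x_2'.
0.800000: (-0.010000, -0.050000); f=(0.033900, -0.064900) → (0.001865, -0.072715)
1.150000: (0.001865, -0.072715); f=(0.018290, -0.107675) → (0.008266, -0.110401)
(x_1(1.5), x_2(1.5)) ≈ (0.0083, -0.1104)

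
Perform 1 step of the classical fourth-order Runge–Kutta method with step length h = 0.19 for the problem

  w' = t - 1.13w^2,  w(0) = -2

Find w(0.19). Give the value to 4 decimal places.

RK4: k1 = f(t_n, w_n); k2 = f(t_n + h/2, w_n + (h/2)·k1); k3 = f(t_n + h/2, w_n + (h/2)·k2); k4 = f(t_n + h, w_n + h·k3); w_{n+1} = w_n + (h/6)·(k1 + 2k2 + 2k3 + k4).
t=0.000000, w=-2.000000:
  k1 = f(0.000000, -2.000000) = -4.520000
  k2 = f(0.095000, -2.429400) = -6.574242
  k3 = f(0.095000, -2.624553) = -7.688755
  k4 = f(0.190000, -3.460863) = -13.344660
  w ← -2.000000 + (0.19/6)·(k1 + 2k2 + 2k3 + k4) = -3.469037
w(0.19) ≈ -3.4690

-3.4690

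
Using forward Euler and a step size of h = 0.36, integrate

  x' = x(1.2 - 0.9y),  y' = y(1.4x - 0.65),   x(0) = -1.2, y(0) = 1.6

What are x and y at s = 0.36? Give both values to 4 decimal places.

Euler on (x,y): x_{n+1} = x_n + h·x', y_{n+1} = y_n + h·y'.
0.000000: (-1.200000, 1.600000); f=(0.288000, -3.728000) → (-1.096320, 0.257920)
(x(0.36), y(0.36)) ≈ (-1.0963, 0.2579)

-1.0963, 0.2579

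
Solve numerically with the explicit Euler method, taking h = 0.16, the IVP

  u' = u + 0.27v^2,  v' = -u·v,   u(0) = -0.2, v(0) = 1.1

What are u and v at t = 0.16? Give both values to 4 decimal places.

Euler on (u,v): u_{n+1} = u_n + h·u', v_{n+1} = v_n + h·v'.
0.000000: (-0.200000, 1.100000); f=(0.126700, 0.220000) → (-0.179728, 1.135200)
(u(0.16), v(0.16)) ≈ (-0.1797, 1.1352)

-0.1797, 1.1352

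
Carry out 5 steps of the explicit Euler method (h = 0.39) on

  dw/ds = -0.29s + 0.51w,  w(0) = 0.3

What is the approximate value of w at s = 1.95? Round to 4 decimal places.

0.2052

Euler: w_{n+1} = w_n + h·f(s_n, w_n).
s=0.000000, w=0.300000: f=0.153000 → w ← 0.300000 + 0.39·0.153000 = 0.359670
s=0.390000, w=0.359670: f=0.070332 → w ← 0.359670 + 0.39·0.070332 = 0.387099
s=0.780000, w=0.387099: f=-0.028779 → w ← 0.387099 + 0.39·(-0.028779) = 0.375875
s=1.170000, w=0.375875: f=-0.147604 → w ← 0.375875 + 0.39·(-0.147604) = 0.318310
s=1.560000, w=0.318310: f=-0.290062 → w ← 0.318310 + 0.39·(-0.290062) = 0.205186
w(1.95) ≈ 0.2052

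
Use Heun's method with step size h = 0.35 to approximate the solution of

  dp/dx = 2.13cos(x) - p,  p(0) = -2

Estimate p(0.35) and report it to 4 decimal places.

-0.8301

Heun: k1 = f(x_n, p_n); k2 = f(x_n + h, p_n + h·k1); p_{n+1} = p_n + (h/2)·(k1 + k2).
x=0.000000, p=-2.000000:
  k1 = f(0.000000, -2.000000) = 4.130000
  k2 = f(0.350000, -0.554500) = 2.555364
  p ← -2.000000 + (0.35/2)·(4.130000 + 2.555364) = -0.830061
p(0.35) ≈ -0.8301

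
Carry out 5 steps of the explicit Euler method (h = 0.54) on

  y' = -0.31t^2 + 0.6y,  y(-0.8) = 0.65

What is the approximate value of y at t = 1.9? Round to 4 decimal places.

Euler: y_{n+1} = y_n + h·f(t_n, y_n).
t=-0.800000, y=0.650000: f=0.191600 → y ← 0.650000 + 0.54·0.191600 = 0.753464
t=-0.260000, y=0.753464: f=0.431122 → y ← 0.753464 + 0.54·0.431122 = 0.986270
t=0.280000, y=0.986270: f=0.567458 → y ← 0.986270 + 0.54·0.567458 = 1.292697
t=0.820000, y=1.292697: f=0.567174 → y ← 1.292697 + 0.54·0.567174 = 1.598972
t=1.360000, y=1.598972: f=0.386007 → y ← 1.598972 + 0.54·0.386007 = 1.807415
y(1.9) ≈ 1.8074

1.8074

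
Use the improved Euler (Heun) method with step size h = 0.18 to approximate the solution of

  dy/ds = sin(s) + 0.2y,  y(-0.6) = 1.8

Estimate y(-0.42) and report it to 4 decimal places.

Heun: k1 = f(s_n, y_n); k2 = f(s_n + h, y_n + h·k1); y_{n+1} = y_n + (h/2)·(k1 + k2).
s=-0.600000, y=1.800000:
  k1 = f(-0.600000, 1.800000) = -0.204642
  k2 = f(-0.420000, 1.763164) = -0.055128
  y ← 1.800000 + (0.18/2)·(-0.204642 + (-0.055128)) = 1.776621
y(-0.42) ≈ 1.7766

1.7766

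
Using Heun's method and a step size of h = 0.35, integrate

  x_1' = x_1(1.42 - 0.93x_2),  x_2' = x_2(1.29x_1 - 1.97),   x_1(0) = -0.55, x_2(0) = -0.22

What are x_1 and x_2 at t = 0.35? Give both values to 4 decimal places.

Heun on (x_1,x_2): k1 = f(t_n, state_n); k2 = f(t_n + h, state_n + h·k1); state_{n+1} = state_n + (h/2)·(k1 + k2).
0.000000: (-0.550000, -0.220000)
  k1 = (-0.893530, 0.589490)
  predictor → (-0.862736, -0.013679)
  k2 = (-1.236059, 0.042170)
  → (-0.922678, -0.109460)
(x_1(0.35), x_2(0.35)) ≈ (-0.9227, -0.1095)

-0.9227, -0.1095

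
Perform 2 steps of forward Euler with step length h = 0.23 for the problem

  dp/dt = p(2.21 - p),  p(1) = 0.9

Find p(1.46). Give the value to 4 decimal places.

1.4510

Euler: p_{n+1} = p_n + h·f(t_n, p_n).
t=1.000000, p=0.900000: f=1.179000 → p ← 0.900000 + 0.23·1.179000 = 1.171170
t=1.230000, p=1.171170: f=1.216647 → p ← 1.171170 + 0.23·1.216647 = 1.450999
p(1.46) ≈ 1.4510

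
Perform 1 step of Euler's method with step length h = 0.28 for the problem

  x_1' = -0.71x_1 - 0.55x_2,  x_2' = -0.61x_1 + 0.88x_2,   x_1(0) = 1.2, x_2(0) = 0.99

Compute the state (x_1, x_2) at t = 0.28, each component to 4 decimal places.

Euler on (x_1,x_2): x_1_{n+1} = x_1_n + h·x_1', x_2_{n+1} = x_2_n + h·x_2'.
0.000000: (1.200000, 0.990000); f=(-1.396500, 0.139200) → (0.808980, 1.028976)
(x_1(0.28), x_2(0.28)) ≈ (0.8090, 1.0290)

0.8090, 1.0290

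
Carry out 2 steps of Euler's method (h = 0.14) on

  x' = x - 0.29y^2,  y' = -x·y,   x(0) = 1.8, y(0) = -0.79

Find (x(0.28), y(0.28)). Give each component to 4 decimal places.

Euler on (x,y): x_{n+1} = x_n + h·x', y_{n+1} = y_n + h·y'.
0.000000: (1.800000, -0.790000); f=(1.619011, 1.422000) → (2.026662, -0.590920)
0.140000: (2.026662, -0.590920); f=(1.925397, 1.197595) → (2.296217, -0.423257)
(x(0.28), y(0.28)) ≈ (2.2962, -0.4233)

2.2962, -0.4233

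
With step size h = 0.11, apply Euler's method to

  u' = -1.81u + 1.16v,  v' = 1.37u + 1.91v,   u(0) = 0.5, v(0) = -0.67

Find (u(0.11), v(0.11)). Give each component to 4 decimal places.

Euler on (u,v): u_{n+1} = u_n + h·u', v_{n+1} = v_n + h·v'.
0.000000: (0.500000, -0.670000); f=(-1.682200, -0.594700) → (0.314958, -0.735417)
(u(0.11), v(0.11)) ≈ (0.3150, -0.7354)

0.3150, -0.7354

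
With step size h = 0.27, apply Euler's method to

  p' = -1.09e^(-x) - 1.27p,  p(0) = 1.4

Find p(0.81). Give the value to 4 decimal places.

Euler: p_{n+1} = p_n + h·f(x_n, p_n).
x=0.000000, p=1.400000: f=-2.868000 → p ← 1.400000 + 0.27·(-2.868000) = 0.625640
x=0.270000, p=0.625640: f=-1.626646 → p ← 0.625640 + 0.27·(-1.626646) = 0.186445
x=0.540000, p=0.186445: f=-0.871981 → p ← 0.186445 + 0.27·(-0.871981) = -0.048989
p(0.81) ≈ -0.0490

-0.0490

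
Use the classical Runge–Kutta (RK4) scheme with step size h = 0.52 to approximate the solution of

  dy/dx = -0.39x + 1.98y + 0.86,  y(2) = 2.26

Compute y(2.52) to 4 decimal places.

RK4: k1 = f(x_n, y_n); k2 = f(x_n + h/2, y_n + (h/2)·k1); k3 = f(x_n + h/2, y_n + (h/2)·k2); k4 = f(x_n + h, y_n + h·k3); y_{n+1} = y_n + (h/6)·(k1 + 2k2 + 2k3 + k4).
x=2.000000, y=2.260000:
  k1 = f(2.000000, 2.260000) = 4.554800
  k2 = f(2.260000, 3.444248) = 6.798211
  k3 = f(2.260000, 4.027535) = 7.953119
  k4 = f(2.520000, 6.395622) = 12.540531
  y ← 2.260000 + (0.52/6)·(k1 + 2k2 + 2k3 + k4) = 6.298493
y(2.52) ≈ 6.2985

6.2985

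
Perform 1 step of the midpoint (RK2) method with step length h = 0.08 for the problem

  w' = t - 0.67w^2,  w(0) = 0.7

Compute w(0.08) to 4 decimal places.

0.6779

Midpoint: k1 = f(t_n, w_n); k2 = f(t_n + h/2, w_n + (h/2)·k1); w_{n+1} = w_n + h·k2.
t=0.000000, w=0.700000:
  k1 = f(0.000000, 0.700000) = -0.328300
  k2 = f(0.040000, 0.686868) = -0.276098
  w ← 0.700000 + 0.08·(-0.276098) = 0.677912
w(0.08) ≈ 0.6779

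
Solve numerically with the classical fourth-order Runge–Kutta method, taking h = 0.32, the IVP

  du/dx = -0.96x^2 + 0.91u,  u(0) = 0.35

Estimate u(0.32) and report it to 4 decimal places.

RK4: k1 = f(x_n, u_n); k2 = f(x_n + h/2, u_n + (h/2)·k1); k3 = f(x_n + h/2, u_n + (h/2)·k2); k4 = f(x_n + h, u_n + h·k3); u_{n+1} = u_n + (h/6)·(k1 + 2k2 + 2k3 + k4).
x=0.000000, u=0.350000:
  k1 = f(0.000000, 0.350000) = 0.318500
  k2 = f(0.160000, 0.400960) = 0.340298
  k3 = f(0.160000, 0.404448) = 0.343471
  k4 = f(0.320000, 0.459911) = 0.320215
  u ← 0.350000 + (0.32/6)·(k1 + 2k2 + 2k3 + k4) = 0.457000
u(0.32) ≈ 0.4570

0.4570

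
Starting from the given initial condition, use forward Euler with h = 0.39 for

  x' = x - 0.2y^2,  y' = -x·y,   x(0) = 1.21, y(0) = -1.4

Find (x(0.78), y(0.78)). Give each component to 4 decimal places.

2.0827, -0.2985

Euler on (x,y): x_{n+1} = x_n + h·x', y_{n+1} = y_n + h·y'.
0.000000: (1.210000, -1.400000); f=(0.818000, 1.694000) → (1.529020, -0.739340)
0.390000: (1.529020, -0.739340); f=(1.419695, 1.130466) → (2.082701, -0.298458)
(x(0.78), y(0.78)) ≈ (2.0827, -0.2985)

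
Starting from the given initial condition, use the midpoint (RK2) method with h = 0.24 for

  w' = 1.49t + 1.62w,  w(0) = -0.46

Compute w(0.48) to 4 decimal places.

-0.7782

Midpoint: k1 = f(t_n, w_n); k2 = f(t_n + h/2, w_n + (h/2)·k1); w_{n+1} = w_n + h·k2.
t=0.000000, w=-0.460000:
  k1 = f(0.000000, -0.460000) = -0.745200
  k2 = f(0.120000, -0.549424) = -0.711267
  w ← -0.460000 + 0.24·(-0.711267) = -0.630704
t=0.240000, w=-0.630704:
  k1 = f(0.240000, -0.630704) = -0.664141
  k2 = f(0.360000, -0.710401) = -0.614449
  w ← -0.630704 + 0.24·(-0.614449) = -0.778172
w(0.48) ≈ -0.7782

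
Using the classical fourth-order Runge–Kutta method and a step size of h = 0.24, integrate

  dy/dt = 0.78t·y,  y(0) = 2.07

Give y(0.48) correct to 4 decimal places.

2.2646

RK4: k1 = f(t_n, y_n); k2 = f(t_n + h/2, y_n + (h/2)·k1); k3 = f(t_n + h/2, y_n + (h/2)·k2); k4 = f(t_n + h, y_n + h·k3); y_{n+1} = y_n + (h/6)·(k1 + 2k2 + 2k3 + k4).
t=0.000000, y=2.070000:
  k1 = f(0.000000, 2.070000) = 0.000000
  k2 = f(0.120000, 2.070000) = 0.193752
  k3 = f(0.120000, 2.093250) = 0.195928
  k4 = f(0.240000, 2.117023) = 0.396307
  y ← 2.070000 + (0.24/6)·(k1 + 2k2 + 2k3 + k4) = 2.117027
t=0.240000, y=2.117027:
  k1 = f(0.240000, 2.117027) = 0.396307
  k2 = f(0.360000, 2.164584) = 0.607815
  k3 = f(0.360000, 2.189964) = 0.614942
  k4 = f(0.480000, 2.264613) = 0.847871
  y ← 2.117027 + (0.24/6)·(k1 + 2k2 + 2k3 + k4) = 2.264614
y(0.48) ≈ 2.2646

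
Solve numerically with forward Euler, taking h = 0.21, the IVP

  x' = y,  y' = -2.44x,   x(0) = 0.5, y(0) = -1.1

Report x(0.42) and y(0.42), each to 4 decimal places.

Euler on (x,y): x_{n+1} = x_n + h·x', y_{n+1} = y_n + h·y'.
0.000000: (0.500000, -1.100000); f=(-1.100000, -1.220000) → (0.269000, -1.356200)
0.210000: (0.269000, -1.356200); f=(-1.356200, -0.656360) → (-0.015802, -1.494036)
(x(0.42), y(0.42)) ≈ (-0.0158, -1.4940)

-0.0158, -1.4940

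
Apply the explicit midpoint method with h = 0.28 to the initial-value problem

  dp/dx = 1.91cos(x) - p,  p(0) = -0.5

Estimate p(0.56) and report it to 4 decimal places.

0.4734

Midpoint: k1 = f(x_n, p_n); k2 = f(x_n + h/2, p_n + (h/2)·k1); p_{n+1} = p_n + h·k2.
x=0.000000, p=-0.500000:
  k1 = f(0.000000, -0.500000) = 2.410000
  k2 = f(0.140000, -0.162600) = 2.053913
  p ← -0.500000 + 0.28·2.053913 = 0.075096
x=0.280000, p=0.075096:
  k1 = f(0.280000, 0.075096) = 1.760520
  k2 = f(0.420000, 0.321568) = 1.422432
  p ← 0.075096 + 0.28·1.422432 = 0.473376
p(0.56) ≈ 0.4734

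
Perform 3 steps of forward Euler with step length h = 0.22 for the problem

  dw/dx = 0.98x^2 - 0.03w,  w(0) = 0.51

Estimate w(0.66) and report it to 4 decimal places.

Euler: w_{n+1} = w_n + h·f(x_n, w_n).
x=0.000000, w=0.510000: f=-0.015300 → w ← 0.510000 + 0.22·(-0.015300) = 0.506634
x=0.220000, w=0.506634: f=0.032233 → w ← 0.506634 + 0.22·0.032233 = 0.513725
x=0.440000, w=0.513725: f=0.174316 → w ← 0.513725 + 0.22·0.174316 = 0.552075
w(0.66) ≈ 0.5521

0.5521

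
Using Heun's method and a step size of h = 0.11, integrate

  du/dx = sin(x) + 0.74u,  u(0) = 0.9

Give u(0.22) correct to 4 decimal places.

1.0840

Heun: k1 = f(x_n, u_n); k2 = f(x_n + h, u_n + h·k1); u_{n+1} = u_n + (h/2)·(k1 + k2).
x=0.000000, u=0.900000:
  k1 = f(0.000000, 0.900000) = 0.666000
  k2 = f(0.110000, 0.973260) = 0.829991
  u ← 0.900000 + (0.11/2)·(0.666000 + 0.829991) = 0.982279
x=0.110000, u=0.982279:
  k1 = f(0.110000, 0.982279) = 0.836665
  k2 = f(0.220000, 1.074313) = 1.013221
  u ← 0.982279 + (0.11/2)·(0.836665 + 1.013221) = 1.084023
u(0.22) ≈ 1.0840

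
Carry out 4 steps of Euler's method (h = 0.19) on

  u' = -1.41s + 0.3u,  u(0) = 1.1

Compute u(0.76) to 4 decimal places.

1.0559

Euler: u_{n+1} = u_n + h·f(s_n, u_n).
s=0.000000, u=1.100000: f=0.330000 → u ← 1.100000 + 0.19·0.330000 = 1.162700
s=0.190000, u=1.162700: f=0.080910 → u ← 1.162700 + 0.19·0.080910 = 1.178073
s=0.380000, u=1.178073: f=-0.182378 → u ← 1.178073 + 0.19·(-0.182378) = 1.143421
s=0.570000, u=1.143421: f=-0.460674 → u ← 1.143421 + 0.19·(-0.460674) = 1.055893
u(0.76) ≈ 1.0559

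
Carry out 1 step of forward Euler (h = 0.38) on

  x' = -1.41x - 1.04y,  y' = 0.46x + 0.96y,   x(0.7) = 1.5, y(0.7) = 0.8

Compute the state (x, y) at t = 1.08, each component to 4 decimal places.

Euler on (x,y): x_{n+1} = x_n + h·x', y_{n+1} = y_n + h·y'.
0.700000: (1.500000, 0.800000); f=(-2.947000, 1.458000) → (0.380140, 1.354040)
(x(1.08), y(1.08)) ≈ (0.3801, 1.3540)

0.3801, 1.3540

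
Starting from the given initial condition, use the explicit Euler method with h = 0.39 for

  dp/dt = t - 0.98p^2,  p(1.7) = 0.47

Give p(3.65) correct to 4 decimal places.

1.8550

Euler: p_{n+1} = p_n + h·f(t_n, p_n).
t=1.700000, p=0.470000: f=1.483518 → p ← 0.470000 + 0.39·1.483518 = 1.048572
t=2.090000, p=1.048572: f=1.012487 → p ← 1.048572 + 0.39·1.012487 = 1.443442
t=2.480000, p=1.443442: f=0.438146 → p ← 1.443442 + 0.39·0.438146 = 1.614319
t=2.870000, p=1.614319: f=0.316095 → p ← 1.614319 + 0.39·0.316095 = 1.737596
t=3.260000, p=1.737596: f=0.301145 → p ← 1.737596 + 0.39·0.301145 = 1.855043
p(3.65) ≈ 1.8550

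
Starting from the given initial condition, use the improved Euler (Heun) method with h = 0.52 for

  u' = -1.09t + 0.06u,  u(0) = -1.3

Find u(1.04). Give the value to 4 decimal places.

Heun: k1 = f(t_n, u_n); k2 = f(t_n + h, u_n + h·k1); u_{n+1} = u_n + (h/2)·(k1 + k2).
t=0.000000, u=-1.300000:
  k1 = f(0.000000, -1.300000) = -0.078000
  k2 = f(0.520000, -1.340560) = -0.647234
  u ← -1.300000 + (0.52/2)·(-0.078000 + (-0.647234)) = -1.488561
t=0.520000, u=-1.488561:
  k1 = f(0.520000, -1.488561) = -0.656114
  k2 = f(1.040000, -1.829740) = -1.243384
  u ← -1.488561 + (0.52/2)·(-0.656114 + (-1.243384)) = -1.982430
u(1.04) ≈ -1.9824

-1.9824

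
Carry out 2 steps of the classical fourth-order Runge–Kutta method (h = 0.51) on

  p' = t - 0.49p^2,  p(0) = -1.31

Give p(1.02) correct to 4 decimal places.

-2.4775

RK4: k1 = f(t_n, p_n); k2 = f(t_n + h/2, p_n + (h/2)·k1); k3 = f(t_n + h/2, p_n + (h/2)·k2); k4 = f(t_n + h, p_n + h·k3); p_{n+1} = p_n + (h/6)·(k1 + 2k2 + 2k3 + k4).
t=0.000000, p=-1.310000:
  k1 = f(0.000000, -1.310000) = -0.840889
  k2 = f(0.255000, -1.524427) = -0.883700
  k3 = f(0.255000, -1.535343) = -0.900067
  k4 = f(0.510000, -1.769034) = -1.023446
  p ← -1.310000 + (0.51/6)·(k1 + 2k2 + 2k3 + k4) = -1.771709
t=0.510000, p=-1.771709:
  k1 = f(0.510000, -1.771709) = -1.028086
  k2 = f(0.765000, -2.033871) = -1.261949
  k3 = f(0.765000, -2.093506) = -1.382556
  k4 = f(1.020000, -2.476812) = -1.985953
  p ← -1.771709 + (0.51/6)·(k1 + 2k2 + 2k3 + k4) = -2.477468
p(1.02) ≈ -2.4775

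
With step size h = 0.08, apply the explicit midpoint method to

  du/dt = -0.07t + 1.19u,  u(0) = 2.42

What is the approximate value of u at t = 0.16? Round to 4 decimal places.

2.9258

Midpoint: k1 = f(t_n, u_n); k2 = f(t_n + h/2, u_n + (h/2)·k1); u_{n+1} = u_n + h·k2.
t=0.000000, u=2.420000:
  k1 = f(0.000000, 2.420000) = 2.879800
  k2 = f(0.040000, 2.535192) = 3.014078
  u ← 2.420000 + 0.08·3.014078 = 2.661126
t=0.080000, u=2.661126:
  k1 = f(0.080000, 2.661126) = 3.161140
  k2 = f(0.120000, 2.787572) = 3.308811
  u ← 2.661126 + 0.08·3.308811 = 2.925831
u(0.16) ≈ 2.9258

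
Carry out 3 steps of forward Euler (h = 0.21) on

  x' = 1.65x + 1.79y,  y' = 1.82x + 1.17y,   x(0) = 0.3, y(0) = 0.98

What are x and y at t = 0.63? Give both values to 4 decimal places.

2.8125, 3.0293

Euler on (x,y): x_{n+1} = x_n + h·x', y_{n+1} = y_n + h·y'.
0.000000: (0.300000, 0.980000); f=(2.249200, 1.692600) → (0.772332, 1.335446)
0.210000: (0.772332, 1.335446); f=(3.664796, 2.968116) → (1.541939, 1.958750)
0.420000: (1.541939, 1.958750); f=(6.050363, 5.098067) → (2.812515, 3.029344)
(x(0.63), y(0.63)) ≈ (2.8125, 3.0293)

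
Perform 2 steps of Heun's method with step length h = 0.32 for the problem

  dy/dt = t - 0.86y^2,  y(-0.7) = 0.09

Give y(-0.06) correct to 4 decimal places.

-0.1640

Heun: k1 = f(t_n, y_n); k2 = f(t_n + h, y_n + h·k1); y_{n+1} = y_n + (h/2)·(k1 + k2).
t=-0.700000, y=0.090000:
  k1 = f(-0.700000, 0.090000) = -0.706966
  k2 = f(-0.380000, -0.136229) = -0.395960
  y ← 0.090000 + (0.32/2)·(-0.706966 + (-0.395960)) = -0.086468
t=-0.380000, y=-0.086468:
  k1 = f(-0.380000, -0.086468) = -0.386430
  k2 = f(-0.060000, -0.210126) = -0.097971
  y ← -0.086468 + (0.32/2)·(-0.386430 + (-0.097971)) = -0.163972
y(-0.06) ≈ -0.1640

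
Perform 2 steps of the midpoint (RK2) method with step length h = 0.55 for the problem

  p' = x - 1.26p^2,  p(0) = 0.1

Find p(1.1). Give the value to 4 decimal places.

Midpoint: k1 = f(x_n, p_n); k2 = f(x_n + h/2, p_n + (h/2)·k1); p_{n+1} = p_n + h·k2.
x=0.000000, p=0.100000:
  k1 = f(0.000000, 0.100000) = -0.012600
  k2 = f(0.275000, 0.096535) = 0.263258
  p ← 0.100000 + 0.55·0.263258 = 0.244792
x=0.550000, p=0.244792:
  k1 = f(0.550000, 0.244792) = 0.474497
  k2 = f(0.825000, 0.375279) = 0.647549
  p ← 0.244792 + 0.55·0.647549 = 0.600944
p(1.1) ≈ 0.6009

0.6009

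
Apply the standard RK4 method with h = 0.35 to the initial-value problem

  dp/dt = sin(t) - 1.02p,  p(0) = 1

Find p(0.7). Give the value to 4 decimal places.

RK4: k1 = f(t_n, p_n); k2 = f(t_n + h/2, p_n + (h/2)·k1); k3 = f(t_n + h/2, p_n + (h/2)·k2); k4 = f(t_n + h, p_n + h·k3); p_{n+1} = p_n + (h/6)·(k1 + 2k2 + 2k3 + k4).
t=0.000000, p=1.000000:
  k1 = f(0.000000, 1.000000) = -1.020000
  k2 = f(0.175000, 0.821500) = -0.663822
  k3 = f(0.175000, 0.883831) = -0.727400
  k4 = f(0.350000, 0.745410) = -0.417421
  p ← 1.000000 + (0.35/6)·(k1 + 2k2 + 2k3 + k4) = 0.753841
t=0.350000, p=0.753841:
  k1 = f(0.350000, 0.753841) = -0.426020
  k2 = f(0.525000, 0.679288) = -0.191660
  k3 = f(0.525000, 0.720301) = -0.233494
  k4 = f(0.700000, 0.672118) = -0.041343
  p ← 0.753841 + (0.35/6)·(k1 + 2k2 + 2k3 + k4) = 0.676977
p(0.7) ≈ 0.6770

0.6770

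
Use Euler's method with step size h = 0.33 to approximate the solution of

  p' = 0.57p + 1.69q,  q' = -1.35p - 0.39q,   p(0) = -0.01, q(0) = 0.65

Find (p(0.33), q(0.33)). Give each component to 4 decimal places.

0.3506, 0.5708

Euler on (p,q): p_{n+1} = p_n + h·p', q_{n+1} = q_n + h·q'.
0.000000: (-0.010000, 0.650000); f=(1.092800, -0.240000) → (0.350624, 0.570800)
(p(0.33), q(0.33)) ≈ (0.3506, 0.5708)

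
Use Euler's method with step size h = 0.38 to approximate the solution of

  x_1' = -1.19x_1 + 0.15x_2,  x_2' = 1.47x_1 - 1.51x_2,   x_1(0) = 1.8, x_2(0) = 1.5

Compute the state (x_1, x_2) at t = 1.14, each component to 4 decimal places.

0.4470, 0.9341

Euler on (x_1,x_2): x_1_{n+1} = x_1_n + h·x_1', x_2_{n+1} = x_2_n + h·x_2'.
0.000000: (1.800000, 1.500000); f=(-1.917000, 0.381000) → (1.071540, 1.644780)
0.380000: (1.071540, 1.644780); f=(-1.028416, -0.908454) → (0.680742, 1.299567)
0.760000: (0.680742, 1.299567); f=(-0.615148, -0.961656) → (0.446986, 0.934138)
(x_1(1.14), x_2(1.14)) ≈ (0.4470, 0.9341)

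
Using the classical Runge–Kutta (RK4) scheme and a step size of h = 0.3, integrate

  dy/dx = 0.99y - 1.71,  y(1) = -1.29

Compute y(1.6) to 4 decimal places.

RK4: k1 = f(x_n, y_n); k2 = f(x_n + h/2, y_n + (h/2)·k1); k3 = f(x_n + h/2, y_n + (h/2)·k2); k4 = f(x_n + h, y_n + h·k3); y_{n+1} = y_n + (h/6)·(k1 + 2k2 + 2k3 + k4).
x=1.000000, y=-1.290000:
  k1 = f(1.000000, -1.290000) = -2.987100
  k2 = f(1.150000, -1.738065) = -3.430684
  k3 = f(1.150000, -1.804603) = -3.496557
  k4 = f(1.300000, -2.338967) = -4.025577
  y ← -1.290000 + (0.3/6)·(k1 + 2k2 + 2k3 + k4) = -2.333358
x=1.300000, y=-2.333358:
  k1 = f(1.300000, -2.333358) = -4.020024
  k2 = f(1.450000, -2.936362) = -4.616998
  k3 = f(1.450000, -3.025908) = -4.705649
  k4 = f(1.600000, -3.745053) = -5.417602
  y ← -2.333358 + (0.3/6)·(k1 + 2k2 + 2k3 + k4) = -3.737504
y(1.6) ≈ -3.7375

-3.7375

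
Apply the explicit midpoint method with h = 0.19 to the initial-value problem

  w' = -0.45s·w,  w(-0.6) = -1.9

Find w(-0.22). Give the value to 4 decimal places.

Midpoint: k1 = f(s_n, w_n); k2 = f(s_n + h/2, w_n + (h/2)·k1); w_{n+1} = w_n + h·k2.
s=-0.600000, w=-1.900000:
  k1 = f(-0.600000, -1.900000) = -0.513000
  k2 = f(-0.505000, -1.948735) = -0.442850
  w ← -1.900000 + 0.19·(-0.442850) = -1.984142
s=-0.410000, w=-1.984142:
  k1 = f(-0.410000, -1.984142) = -0.366074
  k2 = f(-0.315000, -2.018919) = -0.286182
  w ← -1.984142 + 0.19·(-0.286182) = -2.038516
w(-0.22) ≈ -2.0385

-2.0385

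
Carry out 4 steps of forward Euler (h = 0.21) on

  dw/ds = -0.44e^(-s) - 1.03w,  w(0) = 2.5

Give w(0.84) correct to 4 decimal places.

Euler: w_{n+1} = w_n + h·f(s_n, w_n).
s=0.000000, w=2.500000: f=-3.015000 → w ← 2.500000 + 0.21·(-3.015000) = 1.866850
s=0.210000, w=1.866850: f=-2.279513 → w ← 1.866850 + 0.21·(-2.279513) = 1.388152
s=0.420000, w=1.388152: f=-1.718898 → w ← 1.388152 + 0.21·(-1.718898) = 1.027184
s=0.630000, w=1.027184: f=-1.292340 → w ← 1.027184 + 0.21·(-1.292340) = 0.755793
w(0.84) ≈ 0.7558

0.7558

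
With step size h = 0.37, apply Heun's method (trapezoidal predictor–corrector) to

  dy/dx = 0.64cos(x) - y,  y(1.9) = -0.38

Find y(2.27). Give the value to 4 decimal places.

Heun: k1 = f(x_n, y_n); k2 = f(x_n + h, y_n + h·k1); y_{n+1} = y_n + (h/2)·(k1 + k2).
x=1.900000, y=-0.380000:
  k1 = f(1.900000, -0.380000) = 0.173095
  k2 = f(2.270000, -0.315955) = -0.095954
  y ← -0.380000 + (0.37/2)·(0.173095 + (-0.095954)) = -0.365729
y(2.27) ≈ -0.3657

-0.3657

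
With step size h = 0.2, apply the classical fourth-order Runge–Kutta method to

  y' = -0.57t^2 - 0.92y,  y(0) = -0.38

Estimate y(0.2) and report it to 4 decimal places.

-0.3176

RK4: k1 = f(t_n, y_n); k2 = f(t_n + h/2, y_n + (h/2)·k1); k3 = f(t_n + h/2, y_n + (h/2)·k2); k4 = f(t_n + h, y_n + h·k3); y_{n+1} = y_n + (h/6)·(k1 + 2k2 + 2k3 + k4).
t=0.000000, y=-0.380000:
  k1 = f(0.000000, -0.380000) = 0.349600
  k2 = f(0.100000, -0.345040) = 0.311737
  k3 = f(0.100000, -0.348826) = 0.315220
  k4 = f(0.200000, -0.316956) = 0.268799
  y ← -0.380000 + (0.2/6)·(k1 + 2k2 + 2k3 + k4) = -0.317590
y(0.2) ≈ -0.3176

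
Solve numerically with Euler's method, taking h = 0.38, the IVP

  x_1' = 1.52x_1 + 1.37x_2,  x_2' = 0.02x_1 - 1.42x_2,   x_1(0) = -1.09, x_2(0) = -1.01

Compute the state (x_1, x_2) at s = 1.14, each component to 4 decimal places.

Euler on (x_1,x_2): x_1_{n+1} = x_1_n + h·x_1', x_2_{n+1} = x_2_n + h·x_2'.
0.000000: (-1.090000, -1.010000); f=(-3.040500, 1.412400) → (-2.245390, -0.473288)
0.380000: (-2.245390, -0.473288); f=(-4.061397, 0.627161) → (-3.788721, -0.234967)
0.760000: (-3.788721, -0.234967); f=(-6.080760, 0.257878) → (-6.099410, -0.136973)
(x_1(1.14), x_2(1.14)) ≈ (-6.0994, -0.1370)

-6.0994, -0.1370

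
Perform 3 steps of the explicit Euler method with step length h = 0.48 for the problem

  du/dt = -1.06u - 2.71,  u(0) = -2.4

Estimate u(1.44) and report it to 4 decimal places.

Euler: u_{n+1} = u_n + h·f(t_n, u_n).
t=0.000000, u=-2.400000: f=-0.166000 → u ← -2.400000 + 0.48·(-0.166000) = -2.479680
t=0.480000, u=-2.479680: f=-0.081539 → u ← -2.479680 + 0.48·(-0.081539) = -2.518819
t=0.960000, u=-2.518819: f=-0.040052 → u ← -2.518819 + 0.48·(-0.040052) = -2.538044
u(1.44) ≈ -2.5380

-2.5380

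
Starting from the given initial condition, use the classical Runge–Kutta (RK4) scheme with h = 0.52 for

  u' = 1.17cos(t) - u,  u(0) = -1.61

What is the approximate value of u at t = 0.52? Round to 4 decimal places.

-0.5075

RK4: k1 = f(t_n, u_n); k2 = f(t_n + h/2, u_n + (h/2)·k1); k3 = f(t_n + h/2, u_n + (h/2)·k2); k4 = f(t_n + h, u_n + h·k3); u_{n+1} = u_n + (h/6)·(k1 + 2k2 + 2k3 + k4).
t=0.000000, u=-1.610000:
  k1 = f(0.000000, -1.610000) = 2.780000
  k2 = f(0.260000, -0.887200) = 2.017876
  k3 = f(0.260000, -1.085352) = 2.216028
  k4 = f(0.520000, -0.457665) = 1.473014
  u ← -1.610000 + (0.52/6)·(k1 + 2k2 + 2k3 + k4) = -0.507529
u(0.52) ≈ -0.5075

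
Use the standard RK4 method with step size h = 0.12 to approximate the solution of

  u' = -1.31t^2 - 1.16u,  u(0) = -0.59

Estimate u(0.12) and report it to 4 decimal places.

-0.5141

RK4: k1 = f(t_n, u_n); k2 = f(t_n + h/2, u_n + (h/2)·k1); k3 = f(t_n + h/2, u_n + (h/2)·k2); k4 = f(t_n + h, u_n + h·k3); u_{n+1} = u_n + (h/6)·(k1 + 2k2 + 2k3 + k4).
t=0.000000, u=-0.590000:
  k1 = f(0.000000, -0.590000) = 0.684400
  k2 = f(0.060000, -0.548936) = 0.632050
  k3 = f(0.060000, -0.552077) = 0.635693
  k4 = f(0.120000, -0.513717) = 0.577047
  u ← -0.590000 + (0.12/6)·(k1 + 2k2 + 2k3 + k4) = -0.514061
u(0.12) ≈ -0.5141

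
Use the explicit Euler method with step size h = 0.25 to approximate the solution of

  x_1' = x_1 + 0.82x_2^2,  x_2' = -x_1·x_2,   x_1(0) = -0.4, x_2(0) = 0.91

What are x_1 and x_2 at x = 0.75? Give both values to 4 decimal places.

-0.0185, 1.1398

Euler on (x_1,x_2): x_1_{n+1} = x_1_n + h·x_1', x_2_{n+1} = x_2_n + h·x_2'.
0.000000: (-0.400000, 0.910000); f=(0.279042, 0.364000) → (-0.330240, 1.001000)
0.250000: (-0.330240, 1.001000); f=(0.491401, 0.330570) → (-0.207389, 1.083642)
0.500000: (-0.207389, 1.083642); f=(0.755521, 0.224736) → (-0.018509, 1.139826)
(x_1(0.75), x_2(0.75)) ≈ (-0.0185, 1.1398)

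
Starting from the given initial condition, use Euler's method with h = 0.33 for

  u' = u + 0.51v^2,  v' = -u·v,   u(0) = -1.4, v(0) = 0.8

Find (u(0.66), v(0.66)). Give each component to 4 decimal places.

Euler on (u,v): u_{n+1} = u_n + h·u', v_{n+1} = v_n + h·v'.
0.000000: (-1.400000, 0.800000); f=(-1.073600, 1.120000) → (-1.754288, 1.169600)
0.330000: (-1.754288, 1.169600); f=(-1.056626, 2.051815) → (-2.102975, 1.846699)
(u(0.66), v(0.66)) ≈ (-2.1030, 1.8467)

-2.1030, 1.8467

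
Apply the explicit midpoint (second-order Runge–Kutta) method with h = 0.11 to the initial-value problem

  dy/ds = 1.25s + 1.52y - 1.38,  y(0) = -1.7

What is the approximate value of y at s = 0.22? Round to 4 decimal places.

Midpoint: k1 = f(s_n, y_n); k2 = f(s_n + h/2, y_n + (h/2)·k1); y_{n+1} = y_n + h·k2.
s=0.000000, y=-1.700000:
  k1 = f(0.000000, -1.700000) = -3.964000
  k2 = f(0.055000, -1.918020) = -4.226640
  y ← -1.700000 + 0.11·(-4.226640) = -2.164930
s=0.110000, y=-2.164930:
  k1 = f(0.110000, -2.164930) = -4.533194
  k2 = f(0.165000, -2.414256) = -4.843419
  y ← -2.164930 + 0.11·(-4.843419) = -2.697707
y(0.22) ≈ -2.6977

-2.6977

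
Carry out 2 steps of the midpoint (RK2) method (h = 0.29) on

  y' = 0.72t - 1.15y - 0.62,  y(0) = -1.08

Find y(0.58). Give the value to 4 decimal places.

-0.7186

Midpoint: k1 = f(t_n, y_n); k2 = f(t_n + h/2, y_n + (h/2)·k1); y_{n+1} = y_n + h·k2.
t=0.000000, y=-1.080000:
  k1 = f(0.000000, -1.080000) = 0.622000
  k2 = f(0.145000, -0.989810) = 0.622681
  y ← -1.080000 + 0.29·0.622681 = -0.899422
t=0.290000, y=-0.899422:
  k1 = f(0.290000, -0.899422) = 0.623136
  k2 = f(0.435000, -0.809068) = 0.623628
  y ← -0.899422 + 0.29·0.623628 = -0.718570
y(0.58) ≈ -0.7186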